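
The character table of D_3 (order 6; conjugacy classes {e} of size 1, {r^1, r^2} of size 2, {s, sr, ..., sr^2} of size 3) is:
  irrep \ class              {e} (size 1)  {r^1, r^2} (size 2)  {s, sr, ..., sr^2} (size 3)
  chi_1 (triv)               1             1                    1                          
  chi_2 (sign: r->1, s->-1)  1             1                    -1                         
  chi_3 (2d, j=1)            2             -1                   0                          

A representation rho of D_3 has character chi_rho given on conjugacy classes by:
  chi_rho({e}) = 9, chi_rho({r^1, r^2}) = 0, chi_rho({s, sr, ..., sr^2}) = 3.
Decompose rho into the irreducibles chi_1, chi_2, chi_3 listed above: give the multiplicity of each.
Multiplicities: chi_1: 3, chi_2: 0, chi_3: 3.

Reasoning: Use <chi_rho, chi> = (1/|G|) sum_C |C| * chi_rho(C) * conj(chi(C)) with |G| = 6 for each irreducible chi in the table:
  <chi_rho, chi_1> = (1/6)[1*(9)*conj(1) + 2*(0)*conj(1) + 3*(3)*conj(1)]
      = (1/6)[(9) + (0) + (9)] = 18/6 = 3
  <chi_rho, chi_2> = (1/6)[1*(9)*conj(1) + 2*(0)*conj(1) + 3*(3)*conj(-1)]
      = (1/6)[(9) + (0) + (-9)] = 0/6 = 0
  <chi_rho, chi_3> = (1/6)[1*(9)*conj(2) + 2*(0)*conj(-1) + 3*(3)*conj(0)]
      = (1/6)[(18) + (0) + (0)] = 18/6 = 3
Dimension check: dim(rho) = sum (mult * dim) = 3*1 + 0*1 + 3*2 = 9 = chi_rho(e) = 9.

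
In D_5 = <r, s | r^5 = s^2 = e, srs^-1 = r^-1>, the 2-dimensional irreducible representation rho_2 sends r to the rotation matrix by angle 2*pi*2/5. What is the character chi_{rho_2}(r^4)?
chi_{rho_2}(r^4) = 2*cos(2*pi*2*4/5) = -sqrt(5)/2 - 1/2

rho_2(r^4) is rotation by angle 2*pi*2*4/5, whose trace is 2*cos(2*pi*2*4/5) = -sqrt(5)/2 - 1/2.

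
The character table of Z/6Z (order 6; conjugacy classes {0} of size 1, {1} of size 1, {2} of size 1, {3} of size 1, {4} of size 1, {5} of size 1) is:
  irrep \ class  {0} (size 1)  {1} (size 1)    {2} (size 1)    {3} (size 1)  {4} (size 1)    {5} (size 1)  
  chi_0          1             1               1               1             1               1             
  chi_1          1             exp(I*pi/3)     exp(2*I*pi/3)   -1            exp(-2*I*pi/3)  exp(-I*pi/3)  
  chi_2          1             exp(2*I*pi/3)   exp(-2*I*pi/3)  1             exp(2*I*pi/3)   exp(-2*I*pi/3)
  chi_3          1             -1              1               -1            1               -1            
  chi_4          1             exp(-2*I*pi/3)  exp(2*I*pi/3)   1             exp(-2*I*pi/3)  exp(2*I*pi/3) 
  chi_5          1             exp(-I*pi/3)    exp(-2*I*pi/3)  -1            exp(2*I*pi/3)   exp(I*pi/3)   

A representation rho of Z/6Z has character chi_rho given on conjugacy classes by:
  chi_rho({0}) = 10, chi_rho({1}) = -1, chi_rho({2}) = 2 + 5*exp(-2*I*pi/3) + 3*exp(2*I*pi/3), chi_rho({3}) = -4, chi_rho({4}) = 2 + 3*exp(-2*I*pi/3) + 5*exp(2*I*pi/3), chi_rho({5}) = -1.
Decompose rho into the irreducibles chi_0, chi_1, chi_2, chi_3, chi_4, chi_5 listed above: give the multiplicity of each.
Multiplicities: chi_0: 0, chi_1: 2, chi_2: 2, chi_3: 2, chi_4: 1, chi_5: 3.

Working: Use <chi_rho, chi> = (1/|G|) sum_C |C| * chi_rho(C) * conj(chi(C)) with |G| = 6 for each irreducible chi in the table:
  <chi_rho, chi_0> = (1/6)[1*(10)*conj(1) + 1*(-1)*conj(1) + 1*(2 + 5*exp(-2*I*pi/3) + 3*exp(2*I*pi/3))*conj(1) + 1*(-4)*conj(1) + 1*(2 + 3*exp(-2*I*pi/3) + 5*exp(2*I*pi/3))*conj(1) + 1*(-1)*conj(1)]
      = (1/6)[(10) + (-1) + (2 + 5*exp(-2*I*pi/3) + 3*exp(2*I*pi/3)) + (-4) + (2 + 3*exp(-2*I*pi/3) + 5*exp(2*I*pi/3)) + (-1)] = 0/6 = 0
  <chi_rho, chi_1> = (1/6)[1*(10)*conj(1) + 1*(-1)*conj(exp(I*pi/3)) + 1*(2 + 5*exp(-2*I*pi/3) + 3*exp(2*I*pi/3))*conj(exp(2*I*pi/3)) + 1*(-4)*conj(-1) + 1*(2 + 3*exp(-2*I*pi/3) + 5*exp(2*I*pi/3))*conj(exp(-2*I*pi/3)) + 1*(-1)*conj(exp(-I*pi/3))]
      = (1/6)[(10) + (1 + 3*exp(-2*I*pi/3) - 2*exp(-I*pi/3) + 2*exp(I*pi/3)) + (3 + 2*exp(-2*I*pi/3) + 5*exp(2*I*pi/3)) + (4) + (3 + 5*exp(-2*I*pi/3) + 2*exp(2*I*pi/3)) + (1 - 2*exp(I*pi/3) + 2*exp(-I*pi/3) + 3*exp(2*I*pi/3))] = 12/6 = 2
  <chi_rho, chi_2> = (1/6)[1*(10)*conj(1) + 1*(-1)*conj(exp(2*I*pi/3)) + 1*(2 + 5*exp(-2*I*pi/3) + 3*exp(2*I*pi/3))*conj(exp(-2*I*pi/3)) + 1*(-4)*conj(1) + 1*(2 + 3*exp(-2*I*pi/3) + 5*exp(2*I*pi/3))*conj(exp(2*I*pi/3)) + 1*(-1)*conj(exp(-2*I*pi/3))]
      = (1/6)[(10) + (-1 + 2*exp(-I*pi/3) + exp(2*I*pi/3) - 2*exp(-2*I*pi/3)) + (5 + 3*exp(-2*I*pi/3) + 2*exp(2*I*pi/3)) + (-4) + (5 + 2*exp(-2*I*pi/3) + 3*exp(2*I*pi/3)) + (-1 - 2*exp(2*I*pi/3) + exp(-2*I*pi/3) + 2*exp(I*pi/3))] = 12/6 = 2
  <chi_rho, chi_3> = (1/6)[1*(10)*conj(1) + 1*(-1)*conj(-1) + 1*(2 + 5*exp(-2*I*pi/3) + 3*exp(2*I*pi/3))*conj(1) + 1*(-4)*conj(-1) + 1*(2 + 3*exp(-2*I*pi/3) + 5*exp(2*I*pi/3))*conj(1) + 1*(-1)*conj(-1)]
      = (1/6)[(10) + (1) + (2 + 5*exp(-2*I*pi/3) + 3*exp(2*I*pi/3)) + (4) + (2 + 3*exp(-2*I*pi/3) + 5*exp(2*I*pi/3)) + (1)] = 12/6 = 2
  <chi_rho, chi_4> = (1/6)[1*(10)*conj(1) + 1*(-1)*conj(exp(-2*I*pi/3)) + 1*(2 + 5*exp(-2*I*pi/3) + 3*exp(2*I*pi/3))*conj(exp(2*I*pi/3)) + 1*(-4)*conj(1) + 1*(2 + 3*exp(-2*I*pi/3) + 5*exp(2*I*pi/3))*conj(exp(-2*I*pi/3)) + 1*(-1)*conj(exp(2*I*pi/3))]
      = (1/6)[(10) + (-1 + 2*exp(-2*I*pi/3) - 2*exp(2*I*pi/3) + 3*exp(I*pi/3)) + (3 + 2*exp(-2*I*pi/3) + 5*exp(2*I*pi/3)) + (-4) + (3 + 5*exp(-2*I*pi/3) + 2*exp(2*I*pi/3)) + (-1 + 3*exp(-I*pi/3) + 2*exp(2*I*pi/3) - 2*exp(-2*I*pi/3))] = 6/6 = 1
  <chi_rho, chi_5> = (1/6)[1*(10)*conj(1) + 1*(-1)*conj(exp(-I*pi/3)) + 1*(2 + 5*exp(-2*I*pi/3) + 3*exp(2*I*pi/3))*conj(exp(-2*I*pi/3)) + 1*(-4)*conj(-1) + 1*(2 + 3*exp(-2*I*pi/3) + 5*exp(2*I*pi/3))*conj(exp(2*I*pi/3)) + 1*(-1)*conj(exp(I*pi/3))]
      = (1/6)[(10) + (1 - 2*exp(I*pi/3) + exp(-I*pi/3) + 2*exp(2*I*pi/3)) + (5 + 3*exp(-2*I*pi/3) + 2*exp(2*I*pi/3)) + (4) + (5 + 2*exp(-2*I*pi/3) + 3*exp(2*I*pi/3)) + (1 + 2*exp(-2*I*pi/3) + exp(I*pi/3) - 2*exp(-I*pi/3))] = 18/6 = 3
(Exp terms are combined using exp(i*s)*conj(exp(i*t)) = exp(i*(s-t)), and sums of them are collapsed using the identity that for every m > 1 the m distinct m-th roots of unity sum to 0, e.g. 1 + exp(2*I*pi/3) + exp(-2*I*pi/3) = 0.)
Dimension check: dim(rho) = sum (mult * dim) = 0*1 + 2*1 + 2*1 + 2*1 + 1*1 + 3*1 = 10 = chi_rho(e) = 10.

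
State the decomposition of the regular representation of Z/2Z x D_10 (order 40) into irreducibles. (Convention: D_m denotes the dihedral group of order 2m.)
Each irreducible V_i of dimension d_i appears with multiplicity d_i, i.e. rho_reg = (direct sum over all irreducibles V_i) d_i V_i. The irreducible dimensions for Z/2Z x D_10 are 1, 1, 1, 1, 1, 1, 1, 1, 2, 2, 2, 2, 2, 2, 2, 2: 8 irreducibles of dimension 1, each with multiplicity 1; 8 irreducibles of dimension 2, each with multiplicity 2. Total dimension 8*1*1 + 8*2*2 = 40 = |G|.

Argument: General theorem: in the regular representation of a finite group G, each irreducible appears with multiplicity equal to its dimension. Check: dim(rho_reg) = sum d_i^2 = 1 + 1 + 1 + 1 + 1 + 1 + 1 + 1 + 4 + 4 + 4 + 4 + 4 + 4 + 4 + 4 = 40 = |G|.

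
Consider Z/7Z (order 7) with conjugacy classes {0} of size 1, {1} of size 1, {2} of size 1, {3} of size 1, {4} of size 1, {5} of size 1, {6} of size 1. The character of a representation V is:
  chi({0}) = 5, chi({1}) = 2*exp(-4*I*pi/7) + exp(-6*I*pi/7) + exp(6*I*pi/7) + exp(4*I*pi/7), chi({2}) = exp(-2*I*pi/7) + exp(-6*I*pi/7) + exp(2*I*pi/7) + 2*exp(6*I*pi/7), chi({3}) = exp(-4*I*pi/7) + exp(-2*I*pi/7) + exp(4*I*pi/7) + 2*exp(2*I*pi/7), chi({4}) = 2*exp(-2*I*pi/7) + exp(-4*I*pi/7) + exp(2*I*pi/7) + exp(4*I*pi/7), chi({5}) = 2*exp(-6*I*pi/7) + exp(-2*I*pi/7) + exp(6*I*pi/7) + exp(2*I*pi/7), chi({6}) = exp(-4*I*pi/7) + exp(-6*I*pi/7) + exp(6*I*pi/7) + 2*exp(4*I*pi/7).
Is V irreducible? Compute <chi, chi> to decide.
Not irreducible (reducible): <chi, chi> = 7 > 1.

Working: <chi, chi> = (1/|G|) sum_C |C| * |chi(C)|^2 = (1/7)[1*|5|^2 + 1*|2*exp(-4*I*pi/7) + exp(-6*I*pi/7) + exp(6*I*pi/7) + exp(4*I*pi/7)|^2 + 1*|exp(-2*I*pi/7) + exp(-6*I*pi/7) + exp(2*I*pi/7) + 2*exp(6*I*pi/7)|^2 + 1*|exp(-4*I*pi/7) + exp(-2*I*pi/7) + exp(4*I*pi/7) + 2*exp(2*I*pi/7)|^2 + 1*|2*exp(-2*I*pi/7) + exp(-4*I*pi/7) + exp(2*I*pi/7) + exp(4*I*pi/7)|^2 + 1*|2*exp(-6*I*pi/7) + exp(-2*I*pi/7) + exp(6*I*pi/7) + exp(2*I*pi/7)|^2 + 1*|exp(-4*I*pi/7) + exp(-6*I*pi/7) + exp(6*I*pi/7) + 2*exp(4*I*pi/7)|^2]
  = (1/7)[(25) + (7 + 4*exp(-2*I*pi/7) + 3*exp(-4*I*pi/7) + 2*exp(-6*I*pi/7) + 2*exp(6*I*pi/7) + 3*exp(4*I*pi/7) + 4*exp(2*I*pi/7)) + (7 + 4*exp(-4*I*pi/7) + 2*exp(-2*I*pi/7) + 3*exp(-6*I*pi/7) + 3*exp(6*I*pi/7) + 2*exp(2*I*pi/7) + 4*exp(4*I*pi/7)) + (7 + 3*exp(-2*I*pi/7) + 2*exp(-4*I*pi/7) + 4*exp(-6*I*pi/7) + 4*exp(6*I*pi/7) + 2*exp(4*I*pi/7) + 3*exp(2*I*pi/7)) + (7 + 3*exp(-2*I*pi/7) + 2*exp(-4*I*pi/7) + 4*exp(-6*I*pi/7) + 4*exp(6*I*pi/7) + 2*exp(4*I*pi/7) + 3*exp(2*I*pi/7)) + (7 + 4*exp(-4*I*pi/7) + 2*exp(-2*I*pi/7) + 3*exp(-6*I*pi/7) + 3*exp(6*I*pi/7) + 2*exp(2*I*pi/7) + 4*exp(4*I*pi/7)) + (7 + 4*exp(-2*I*pi/7) + 3*exp(-4*I*pi/7) + 2*exp(-6*I*pi/7) + 2*exp(6*I*pi/7) + 3*exp(4*I*pi/7) + 4*exp(2*I*pi/7))] = 49/7 = 7.
(Exp terms are combined using exp(i*s)*conj(exp(i*t)) = exp(i*(s-t)), and sums of them are collapsed using the identity that for every m > 1 the m distinct m-th roots of unity sum to 0, e.g. 1 + exp(2*I*pi/3) + exp(-2*I*pi/3) = 0.)
A character is irreducible iff <chi, chi> = 1, so this representation is reducible.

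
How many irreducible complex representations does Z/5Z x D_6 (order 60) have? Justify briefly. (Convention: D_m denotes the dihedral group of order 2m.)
30

Why: The number of irreducible complex representations of a finite group equals its number of conjugacy classes. For a direct product, #classes(G x H) = #classes(G) * #classes(H). Z/5Z has 5 classes (abelian), D_6 has 6 classes, so 5 * 6 = 30, so Z/5Z x D_6 (order 60) has exactly 30 irreducible complex representations.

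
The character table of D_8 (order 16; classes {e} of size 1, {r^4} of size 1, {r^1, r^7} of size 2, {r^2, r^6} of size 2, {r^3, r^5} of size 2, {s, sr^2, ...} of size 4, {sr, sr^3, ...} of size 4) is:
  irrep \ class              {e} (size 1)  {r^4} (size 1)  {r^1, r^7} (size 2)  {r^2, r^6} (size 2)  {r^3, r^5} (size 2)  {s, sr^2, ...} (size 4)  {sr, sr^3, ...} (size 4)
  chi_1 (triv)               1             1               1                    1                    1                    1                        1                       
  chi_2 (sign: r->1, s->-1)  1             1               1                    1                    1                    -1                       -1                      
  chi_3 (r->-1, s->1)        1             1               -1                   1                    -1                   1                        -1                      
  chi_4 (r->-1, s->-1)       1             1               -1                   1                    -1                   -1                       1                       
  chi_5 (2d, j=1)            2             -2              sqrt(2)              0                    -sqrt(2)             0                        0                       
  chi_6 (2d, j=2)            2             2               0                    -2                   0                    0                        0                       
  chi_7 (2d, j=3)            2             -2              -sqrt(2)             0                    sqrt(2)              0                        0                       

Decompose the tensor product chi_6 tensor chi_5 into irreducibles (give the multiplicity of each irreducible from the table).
chi_6 tensor chi_5 = chi_5 + chi_7 (all other irreducibles have multiplicity 0).

Details: The character of a tensor product is the pointwise product (chi_6 * chi_5)(C) = chi_6(C) * chi_5(C):
  {e}: (2)*(2), {r^4}: (2)*(-2), {r^1, r^7}: (0)*(sqrt(2)), {r^2, r^6}: (-2)*(0), {r^3, r^5}: (0)*(-sqrt(2)), {s, sr^2, ...}: (0)*(0), {sr, sr^3, ...}: (0)*(0)
so (chi_6 * chi_5) takes values
  {e} -> 4, {r^4} -> -4, {r^1, r^7} -> 0, {r^2, r^6} -> 0, {r^3, r^5} -> 0, {s, sr^2, ...} -> 0, {sr, sr^3, ...} -> 0.
Now take the inner product of this character with each irreducible chi from the table, <chi_6*chi_5, chi> = (1/16) sum_C |C| (chi_6*chi_5)(C) conj(chi(C)):
  <chi_6*chi_5, chi_1> = (1/16)[1*(4)*conj(1) + 1*(-4)*conj(1) + 2*(0)*conj(1) + 2*(0)*conj(1) + 2*(0)*conj(1) + 4*(0)*conj(1) + 4*(0)*conj(1)]
      = (1/16)[(4) + (-4) + (0) + (0) + (0) + (0) + (0)] = 0/16 = 0
  <chi_6*chi_5, chi_2> = (1/16)[1*(4)*conj(1) + 1*(-4)*conj(1) + 2*(0)*conj(1) + 2*(0)*conj(1) + 2*(0)*conj(1) + 4*(0)*conj(-1) + 4*(0)*conj(-1)]
      = (1/16)[(4) + (-4) + (0) + (0) + (0) + (0) + (0)] = 0/16 = 0
  <chi_6*chi_5, chi_3> = (1/16)[1*(4)*conj(1) + 1*(-4)*conj(1) + 2*(0)*conj(-1) + 2*(0)*conj(1) + 2*(0)*conj(-1) + 4*(0)*conj(1) + 4*(0)*conj(-1)]
      = (1/16)[(4) + (-4) + (0) + (0) + (0) + (0) + (0)] = 0/16 = 0
  <chi_6*chi_5, chi_4> = (1/16)[1*(4)*conj(1) + 1*(-4)*conj(1) + 2*(0)*conj(-1) + 2*(0)*conj(1) + 2*(0)*conj(-1) + 4*(0)*conj(-1) + 4*(0)*conj(1)]
      = (1/16)[(4) + (-4) + (0) + (0) + (0) + (0) + (0)] = 0/16 = 0
  <chi_6*chi_5, chi_5> = (1/16)[1*(4)*conj(2) + 1*(-4)*conj(-2) + 2*(0)*conj(sqrt(2)) + 2*(0)*conj(0) + 2*(0)*conj(-sqrt(2)) + 4*(0)*conj(0) + 4*(0)*conj(0)]
      = (1/16)[(8) + (8) + (0) + (0) + (0) + (0) + (0)] = 16/16 = 1
  <chi_6*chi_5, chi_6> = (1/16)[1*(4)*conj(2) + 1*(-4)*conj(2) + 2*(0)*conj(0) + 2*(0)*conj(-2) + 2*(0)*conj(0) + 4*(0)*conj(0) + 4*(0)*conj(0)]
      = (1/16)[(8) + (-8) + (0) + (0) + (0) + (0) + (0)] = 0/16 = 0
  <chi_6*chi_5, chi_7> = (1/16)[1*(4)*conj(2) + 1*(-4)*conj(-2) + 2*(0)*conj(-sqrt(2)) + 2*(0)*conj(0) + 2*(0)*conj(sqrt(2)) + 4*(0)*conj(0) + 4*(0)*conj(0)]
      = (1/16)[(8) + (8) + (0) + (0) + (0) + (0) + (0)] = 16/16 = 1
Hence the multiplicities are chi_5: 1, chi_7: 1. Dimension check: dim(chi_6)*dim(chi_5) = 2*2 = 4 and sum (mult * dim) = 1*2 + 1*2 = 4.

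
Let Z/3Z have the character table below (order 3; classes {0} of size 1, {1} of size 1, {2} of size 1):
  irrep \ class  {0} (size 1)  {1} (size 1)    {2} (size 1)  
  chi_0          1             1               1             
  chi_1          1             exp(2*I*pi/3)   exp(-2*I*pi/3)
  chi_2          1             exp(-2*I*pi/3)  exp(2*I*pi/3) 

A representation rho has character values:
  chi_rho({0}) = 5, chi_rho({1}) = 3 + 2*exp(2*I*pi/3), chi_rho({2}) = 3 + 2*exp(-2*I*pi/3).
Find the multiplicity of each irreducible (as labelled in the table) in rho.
Multiplicities: chi_0: 3, chi_1: 2, chi_2: 0.

Proof sketch: Use <chi_rho, chi> = (1/|G|) sum_C |C| * chi_rho(C) * conj(chi(C)) with |G| = 3 for each irreducible chi in the table:
  <chi_rho, chi_0> = (1/3)[1*(5)*conj(1) + 1*(3 + 2*exp(2*I*pi/3))*conj(1) + 1*(3 + 2*exp(-2*I*pi/3))*conj(1)]
      = (1/3)[(5) + (3 + 2*exp(2*I*pi/3)) + (3 + 2*exp(-2*I*pi/3))] = 9/3 = 3
  <chi_rho, chi_1> = (1/3)[1*(5)*conj(1) + 1*(3 + 2*exp(2*I*pi/3))*conj(exp(2*I*pi/3)) + 1*(3 + 2*exp(-2*I*pi/3))*conj(exp(-2*I*pi/3))]
      = (1/3)[(5) + (2 + 3*exp(-2*I*pi/3)) + (2 + 3*exp(2*I*pi/3))] = 6/3 = 2
  <chi_rho, chi_2> = (1/3)[1*(5)*conj(1) + 1*(3 + 2*exp(2*I*pi/3))*conj(exp(-2*I*pi/3)) + 1*(3 + 2*exp(-2*I*pi/3))*conj(exp(2*I*pi/3))]
      = (1/3)[(5) + (2*exp(-2*I*pi/3) + 3*exp(2*I*pi/3)) + (3*exp(-2*I*pi/3) + 2*exp(2*I*pi/3))] = 0/3 = 0
(Exp terms are combined using exp(i*s)*conj(exp(i*t)) = exp(i*(s-t)), and sums of them are collapsed using the identity that for every m > 1 the m distinct m-th roots of unity sum to 0, e.g. 1 + exp(2*I*pi/3) + exp(-2*I*pi/3) = 0.)
Dimension check: dim(rho) = sum (mult * dim) = 3*1 + 2*1 + 0*1 = 5 = chi_rho(e) = 5.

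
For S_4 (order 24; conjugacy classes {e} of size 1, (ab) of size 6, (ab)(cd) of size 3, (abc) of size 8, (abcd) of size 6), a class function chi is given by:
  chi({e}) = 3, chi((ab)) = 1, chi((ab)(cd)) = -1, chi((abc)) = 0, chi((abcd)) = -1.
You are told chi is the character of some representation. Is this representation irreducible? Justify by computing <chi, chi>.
Irreducible: <chi, chi> = 1.

Proof sketch: <chi, chi> = (1/|G|) sum_C |C| * |chi(C)|^2 = (1/24)[1*|3|^2 + 6*|1|^2 + 3*|-1|^2 + 8*|0|^2 + 6*|-1|^2]
  = (1/24)[(9) + (6) + (3) + (0) + (6)] = 24/24 = 1.
A character is irreducible iff <chi, chi> = 1, so this representation is irreducible.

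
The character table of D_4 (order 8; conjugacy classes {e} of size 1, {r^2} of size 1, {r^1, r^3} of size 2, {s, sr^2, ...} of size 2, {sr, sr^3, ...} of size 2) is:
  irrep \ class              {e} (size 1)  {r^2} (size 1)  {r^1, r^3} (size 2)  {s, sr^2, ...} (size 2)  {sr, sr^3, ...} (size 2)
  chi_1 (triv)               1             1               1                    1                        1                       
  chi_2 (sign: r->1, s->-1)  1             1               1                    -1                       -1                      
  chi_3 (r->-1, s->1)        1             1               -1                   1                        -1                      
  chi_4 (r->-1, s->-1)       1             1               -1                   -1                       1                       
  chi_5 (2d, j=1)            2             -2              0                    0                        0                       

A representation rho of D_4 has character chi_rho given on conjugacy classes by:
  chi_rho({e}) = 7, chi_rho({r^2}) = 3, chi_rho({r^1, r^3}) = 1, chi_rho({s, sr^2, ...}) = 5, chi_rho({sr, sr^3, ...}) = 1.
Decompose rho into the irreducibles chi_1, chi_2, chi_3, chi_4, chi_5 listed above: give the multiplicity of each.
Multiplicities: chi_1: 3, chi_2: 0, chi_3: 2, chi_4: 0, chi_5: 1.

Solution. Use <chi_rho, chi> = (1/|G|) sum_C |C| * chi_rho(C) * conj(chi(C)) with |G| = 8 for each irreducible chi in the table:
  <chi_rho, chi_1> = (1/8)[1*(7)*conj(1) + 1*(3)*conj(1) + 2*(1)*conj(1) + 2*(5)*conj(1) + 2*(1)*conj(1)]
      = (1/8)[(7) + (3) + (2) + (10) + (2)] = 24/8 = 3
  <chi_rho, chi_2> = (1/8)[1*(7)*conj(1) + 1*(3)*conj(1) + 2*(1)*conj(1) + 2*(5)*conj(-1) + 2*(1)*conj(-1)]
      = (1/8)[(7) + (3) + (2) + (-10) + (-2)] = 0/8 = 0
  <chi_rho, chi_3> = (1/8)[1*(7)*conj(1) + 1*(3)*conj(1) + 2*(1)*conj(-1) + 2*(5)*conj(1) + 2*(1)*conj(-1)]
      = (1/8)[(7) + (3) + (-2) + (10) + (-2)] = 16/8 = 2
  <chi_rho, chi_4> = (1/8)[1*(7)*conj(1) + 1*(3)*conj(1) + 2*(1)*conj(-1) + 2*(5)*conj(-1) + 2*(1)*conj(1)]
      = (1/8)[(7) + (3) + (-2) + (-10) + (2)] = 0/8 = 0
  <chi_rho, chi_5> = (1/8)[1*(7)*conj(2) + 1*(3)*conj(-2) + 2*(1)*conj(0) + 2*(5)*conj(0) + 2*(1)*conj(0)]
      = (1/8)[(14) + (-6) + (0) + (0) + (0)] = 8/8 = 1
Dimension check: dim(rho) = sum (mult * dim) = 3*1 + 0*1 + 2*1 + 0*1 + 1*2 = 7 = chi_rho(e) = 7.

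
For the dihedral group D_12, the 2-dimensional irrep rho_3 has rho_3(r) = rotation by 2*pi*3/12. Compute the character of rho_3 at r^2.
chi_{rho_3}(r^2) = 2*cos(2*pi*3*2/12) = -2

Working: rho_3(r^2) is rotation by angle 2*pi*3*2/12, whose trace is 2*cos(2*pi*3*2/12) = -2.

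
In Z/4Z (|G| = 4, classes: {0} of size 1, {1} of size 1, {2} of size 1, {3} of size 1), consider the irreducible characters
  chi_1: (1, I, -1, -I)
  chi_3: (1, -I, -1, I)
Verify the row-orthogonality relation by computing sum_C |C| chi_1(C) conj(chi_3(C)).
Sum = 0; so <chi_1, chi_3> = 0 (distinct irreducibles are orthogonal).

Compute term by term over conjugacy classes (|C| * chi_1(C) * conj(chi_3(C))):
  1*(1)*conj(1) + 1*(I)*conj(-I) + 1*(-1)*conj(-1) + 1*(-I)*conj(I)
  = (1) + (-1) + (1) + (-1)
  = 0.
(Exp terms are combined using exp(i*s)*conj(exp(i*t)) = exp(i*(s-t)), and sums of them are collapsed using the identity that for every m > 1 the m distinct m-th roots of unity sum to 0, e.g. 1 + exp(2*I*pi/3) + exp(-2*I*pi/3) = 0.)
Dividing by |G| = 4 gives 0/4 = 0, matching the row-orthogonality relation <chi_1, chi_3> = [chi_1 = chi_3].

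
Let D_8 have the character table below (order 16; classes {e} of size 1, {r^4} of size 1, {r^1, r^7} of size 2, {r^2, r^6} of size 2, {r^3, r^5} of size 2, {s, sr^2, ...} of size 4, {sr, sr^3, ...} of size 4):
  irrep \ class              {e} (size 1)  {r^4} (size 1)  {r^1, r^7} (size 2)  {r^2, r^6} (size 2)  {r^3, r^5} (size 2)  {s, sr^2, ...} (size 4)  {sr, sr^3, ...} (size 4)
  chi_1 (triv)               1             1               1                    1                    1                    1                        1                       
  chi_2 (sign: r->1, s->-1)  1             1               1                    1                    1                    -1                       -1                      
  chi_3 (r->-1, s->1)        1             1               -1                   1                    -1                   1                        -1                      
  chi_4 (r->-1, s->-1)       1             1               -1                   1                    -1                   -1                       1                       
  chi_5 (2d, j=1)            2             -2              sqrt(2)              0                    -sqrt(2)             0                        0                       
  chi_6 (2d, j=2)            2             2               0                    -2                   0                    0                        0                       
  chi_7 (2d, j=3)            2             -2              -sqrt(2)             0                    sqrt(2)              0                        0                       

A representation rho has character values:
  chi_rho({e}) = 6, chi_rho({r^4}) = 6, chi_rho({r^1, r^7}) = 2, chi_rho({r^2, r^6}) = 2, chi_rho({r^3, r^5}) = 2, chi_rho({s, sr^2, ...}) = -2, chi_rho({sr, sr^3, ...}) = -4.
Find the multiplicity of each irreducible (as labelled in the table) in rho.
Multiplicities: chi_1: 0, chi_2: 3, chi_3: 1, chi_4: 0, chi_5: 0, chi_6: 1, chi_7: 0.

Derivation: Use <chi_rho, chi> = (1/|G|) sum_C |C| * chi_rho(C) * conj(chi(C)) with |G| = 16 for each irreducible chi in the table:
  <chi_rho, chi_1> = (1/16)[1*(6)*conj(1) + 1*(6)*conj(1) + 2*(2)*conj(1) + 2*(2)*conj(1) + 2*(2)*conj(1) + 4*(-2)*conj(1) + 4*(-4)*conj(1)]
      = (1/16)[(6) + (6) + (4) + (4) + (4) + (-8) + (-16)] = 0/16 = 0
  <chi_rho, chi_2> = (1/16)[1*(6)*conj(1) + 1*(6)*conj(1) + 2*(2)*conj(1) + 2*(2)*conj(1) + 2*(2)*conj(1) + 4*(-2)*conj(-1) + 4*(-4)*conj(-1)]
      = (1/16)[(6) + (6) + (4) + (4) + (4) + (8) + (16)] = 48/16 = 3
  <chi_rho, chi_3> = (1/16)[1*(6)*conj(1) + 1*(6)*conj(1) + 2*(2)*conj(-1) + 2*(2)*conj(1) + 2*(2)*conj(-1) + 4*(-2)*conj(1) + 4*(-4)*conj(-1)]
      = (1/16)[(6) + (6) + (-4) + (4) + (-4) + (-8) + (16)] = 16/16 = 1
  <chi_rho, chi_4> = (1/16)[1*(6)*conj(1) + 1*(6)*conj(1) + 2*(2)*conj(-1) + 2*(2)*conj(1) + 2*(2)*conj(-1) + 4*(-2)*conj(-1) + 4*(-4)*conj(1)]
      = (1/16)[(6) + (6) + (-4) + (4) + (-4) + (8) + (-16)] = 0/16 = 0
  <chi_rho, chi_5> = (1/16)[1*(6)*conj(2) + 1*(6)*conj(-2) + 2*(2)*conj(sqrt(2)) + 2*(2)*conj(0) + 2*(2)*conj(-sqrt(2)) + 4*(-2)*conj(0) + 4*(-4)*conj(0)]
      = (1/16)[(12) + (-12) + (4*sqrt(2)) + (0) + (-4*sqrt(2)) + (0) + (0)] = 0/16 = 0
  <chi_rho, chi_6> = (1/16)[1*(6)*conj(2) + 1*(6)*conj(2) + 2*(2)*conj(0) + 2*(2)*conj(-2) + 2*(2)*conj(0) + 4*(-2)*conj(0) + 4*(-4)*conj(0)]
      = (1/16)[(12) + (12) + (0) + (-8) + (0) + (0) + (0)] = 16/16 = 1
  <chi_rho, chi_7> = (1/16)[1*(6)*conj(2) + 1*(6)*conj(-2) + 2*(2)*conj(-sqrt(2)) + 2*(2)*conj(0) + 2*(2)*conj(sqrt(2)) + 4*(-2)*conj(0) + 4*(-4)*conj(0)]
      = (1/16)[(12) + (-12) + (-4*sqrt(2)) + (0) + (4*sqrt(2)) + (0) + (0)] = 0/16 = 0
Dimension check: dim(rho) = sum (mult * dim) = 0*1 + 3*1 + 1*1 + 0*1 + 0*2 + 1*2 + 0*2 = 6 = chi_rho(e) = 6.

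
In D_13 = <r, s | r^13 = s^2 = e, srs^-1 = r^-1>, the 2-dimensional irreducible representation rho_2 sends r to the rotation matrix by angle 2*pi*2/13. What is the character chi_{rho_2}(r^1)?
chi_{rho_2}(r^1) = 2*cos(2*pi*2*1/13) = 2*cos(4*pi/13)

Justification: rho_2(r^1) is rotation by angle 2*pi*2*1/13, whose trace is 2*cos(2*pi*2*1/13) = 2*cos(4*pi/13).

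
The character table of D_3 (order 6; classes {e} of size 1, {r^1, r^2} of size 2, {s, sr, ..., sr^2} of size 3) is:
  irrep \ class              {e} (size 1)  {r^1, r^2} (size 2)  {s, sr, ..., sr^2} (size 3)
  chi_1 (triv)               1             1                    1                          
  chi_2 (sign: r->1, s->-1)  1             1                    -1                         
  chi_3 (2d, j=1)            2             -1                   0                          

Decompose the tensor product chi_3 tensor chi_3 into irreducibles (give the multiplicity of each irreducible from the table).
chi_3 tensor chi_3 = chi_1 + chi_2 + chi_3 (all other irreducibles have multiplicity 0).

Why: The character of a tensor product is the pointwise product (chi_3 * chi_3)(C) = chi_3(C) * chi_3(C):
  {e}: (2)*(2), {r^1, r^2}: (-1)*(-1), {s, sr, ..., sr^2}: (0)*(0)
so (chi_3 * chi_3) takes values
  {e} -> 4, {r^1, r^2} -> 1, {s, sr, ..., sr^2} -> 0.
Now take the inner product of this character with each irreducible chi from the table, <chi_3*chi_3, chi> = (1/6) sum_C |C| (chi_3*chi_3)(C) conj(chi(C)):
  <chi_3*chi_3, chi_1> = (1/6)[1*(4)*conj(1) + 2*(1)*conj(1) + 3*(0)*conj(1)]
      = (1/6)[(4) + (2) + (0)] = 6/6 = 1
  <chi_3*chi_3, chi_2> = (1/6)[1*(4)*conj(1) + 2*(1)*conj(1) + 3*(0)*conj(-1)]
      = (1/6)[(4) + (2) + (0)] = 6/6 = 1
  <chi_3*chi_3, chi_3> = (1/6)[1*(4)*conj(2) + 2*(1)*conj(-1) + 3*(0)*conj(0)]
      = (1/6)[(8) + (-2) + (0)] = 6/6 = 1
Hence the multiplicities are chi_1: 1, chi_2: 1, chi_3: 1. Dimension check: dim(chi_3)*dim(chi_3) = 2*2 = 4 and sum (mult * dim) = 1*1 + 1*1 + 1*2 = 4.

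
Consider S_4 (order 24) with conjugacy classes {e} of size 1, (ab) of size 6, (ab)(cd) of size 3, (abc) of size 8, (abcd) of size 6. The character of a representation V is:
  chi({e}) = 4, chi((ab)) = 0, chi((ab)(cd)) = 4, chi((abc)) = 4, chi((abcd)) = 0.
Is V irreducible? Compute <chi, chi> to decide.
Not irreducible (reducible): <chi, chi> = 8 > 1.

Explanation: <chi, chi> = (1/|G|) sum_C |C| * |chi(C)|^2 = (1/24)[1*|4|^2 + 6*|0|^2 + 3*|4|^2 + 8*|4|^2 + 6*|0|^2]
  = (1/24)[(16) + (0) + (48) + (128) + (0)] = 192/24 = 8.
A character is irreducible iff <chi, chi> = 1, so this representation is reducible.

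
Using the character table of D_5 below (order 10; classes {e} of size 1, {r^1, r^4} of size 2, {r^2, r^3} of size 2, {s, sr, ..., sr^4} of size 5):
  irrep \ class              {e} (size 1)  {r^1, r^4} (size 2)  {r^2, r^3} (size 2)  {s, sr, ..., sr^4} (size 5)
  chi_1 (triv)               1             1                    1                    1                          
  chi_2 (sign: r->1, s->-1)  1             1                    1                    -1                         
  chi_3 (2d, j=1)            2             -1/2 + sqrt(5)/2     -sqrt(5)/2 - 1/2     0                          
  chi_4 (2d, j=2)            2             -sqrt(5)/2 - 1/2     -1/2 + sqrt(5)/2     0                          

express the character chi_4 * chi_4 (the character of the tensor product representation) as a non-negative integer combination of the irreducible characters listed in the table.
chi_4 tensor chi_4 = chi_1 + chi_2 + chi_3 (all other irreducibles have multiplicity 0).

Reasoning: The character of a tensor product is the pointwise product (chi_4 * chi_4)(C) = chi_4(C) * chi_4(C):
  {e}: (2)*(2), {r^1, r^4}: (-sqrt(5)/2 - 1/2)*(-sqrt(5)/2 - 1/2), {r^2, r^3}: (-1/2 + sqrt(5)/2)*(-1/2 + sqrt(5)/2), {s, sr, ..., sr^4}: (0)*(0)
so (chi_4 * chi_4) takes values
  {e} -> 4, {r^1, r^4} -> sqrt(5)/2 + 3/2, {r^2, r^3} -> 3/2 - sqrt(5)/2, {s, sr, ..., sr^4} -> 0.
Now take the inner product of this character with each irreducible chi from the table, <chi_4*chi_4, chi> = (1/10) sum_C |C| (chi_4*chi_4)(C) conj(chi(C)):
  <chi_4*chi_4, chi_1> = (1/10)[1*(4)*conj(1) + 2*(sqrt(5)/2 + 3/2)*conj(1) + 2*(3/2 - sqrt(5)/2)*conj(1) + 5*(0)*conj(1)]
      = (1/10)[(4) + (sqrt(5) + 3) + (3 - sqrt(5)) + (0)] = 10/10 = 1
  <chi_4*chi_4, chi_2> = (1/10)[1*(4)*conj(1) + 2*(sqrt(5)/2 + 3/2)*conj(1) + 2*(3/2 - sqrt(5)/2)*conj(1) + 5*(0)*conj(-1)]
      = (1/10)[(4) + (sqrt(5) + 3) + (3 - sqrt(5)) + (0)] = 10/10 = 1
  <chi_4*chi_4, chi_3> = (1/10)[1*(4)*conj(2) + 2*(sqrt(5)/2 + 3/2)*conj(-1/2 + sqrt(5)/2) + 2*(3/2 - sqrt(5)/2)*conj(-sqrt(5)/2 - 1/2) + 5*(0)*conj(0)]
      = (1/10)[(8) + (1 + sqrt(5)) + (1 - sqrt(5)) + (0)] = 10/10 = 1
  <chi_4*chi_4, chi_4> = (1/10)[1*(4)*conj(2) + 2*(sqrt(5)/2 + 3/2)*conj(-sqrt(5)/2 - 1/2) + 2*(3/2 - sqrt(5)/2)*conj(-1/2 + sqrt(5)/2) + 5*(0)*conj(0)]
      = (1/10)[(8) + (-2*sqrt(5) - 4) + (-4 + 2*sqrt(5)) + (0)] = 0/10 = 0
Hence the multiplicities are chi_1: 1, chi_2: 1, chi_3: 1. Dimension check: dim(chi_4)*dim(chi_4) = 2*2 = 4 and sum (mult * dim) = 1*1 + 1*1 + 1*2 = 4.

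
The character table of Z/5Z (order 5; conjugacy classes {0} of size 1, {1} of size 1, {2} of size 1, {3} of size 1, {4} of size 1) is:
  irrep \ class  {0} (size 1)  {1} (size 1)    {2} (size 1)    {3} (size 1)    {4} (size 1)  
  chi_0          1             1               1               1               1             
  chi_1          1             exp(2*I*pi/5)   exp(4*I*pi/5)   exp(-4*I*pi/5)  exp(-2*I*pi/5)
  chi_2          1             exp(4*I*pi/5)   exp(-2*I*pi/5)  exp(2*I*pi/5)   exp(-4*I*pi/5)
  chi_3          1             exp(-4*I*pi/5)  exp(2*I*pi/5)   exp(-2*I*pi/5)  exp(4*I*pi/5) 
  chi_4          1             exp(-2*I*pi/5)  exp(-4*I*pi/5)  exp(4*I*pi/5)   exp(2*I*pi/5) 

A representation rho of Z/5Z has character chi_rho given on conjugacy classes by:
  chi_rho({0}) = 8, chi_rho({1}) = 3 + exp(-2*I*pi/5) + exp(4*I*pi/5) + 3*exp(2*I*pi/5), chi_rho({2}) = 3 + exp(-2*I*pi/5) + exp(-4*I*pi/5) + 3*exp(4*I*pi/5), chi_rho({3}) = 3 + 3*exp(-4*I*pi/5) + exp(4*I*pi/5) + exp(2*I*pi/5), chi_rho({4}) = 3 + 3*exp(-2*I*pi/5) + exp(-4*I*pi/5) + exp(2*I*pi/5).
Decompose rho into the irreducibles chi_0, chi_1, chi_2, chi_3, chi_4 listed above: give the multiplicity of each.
Multiplicities: chi_0: 3, chi_1: 3, chi_2: 1, chi_3: 0, chi_4: 1.

Justification: Use <chi_rho, chi> = (1/|G|) sum_C |C| * chi_rho(C) * conj(chi(C)) with |G| = 5 for each irreducible chi in the table:
  <chi_rho, chi_0> = (1/5)[1*(8)*conj(1) + 1*(3 + exp(-2*I*pi/5) + exp(4*I*pi/5) + 3*exp(2*I*pi/5))*conj(1) + 1*(3 + exp(-2*I*pi/5) + exp(-4*I*pi/5) + 3*exp(4*I*pi/5))*conj(1) + 1*(3 + 3*exp(-4*I*pi/5) + exp(4*I*pi/5) + exp(2*I*pi/5))*conj(1) + 1*(3 + 3*exp(-2*I*pi/5) + exp(-4*I*pi/5) + exp(2*I*pi/5))*conj(1)]
      = (1/5)[(8) + (3 + exp(-2*I*pi/5) + exp(4*I*pi/5) + 3*exp(2*I*pi/5)) + (3 + exp(-2*I*pi/5) + exp(-4*I*pi/5) + 3*exp(4*I*pi/5)) + (3 + 3*exp(-4*I*pi/5) + exp(4*I*pi/5) + exp(2*I*pi/5)) + (3 + 3*exp(-2*I*pi/5) + exp(-4*I*pi/5) + exp(2*I*pi/5))] = 15/5 = 3
  <chi_rho, chi_1> = (1/5)[1*(8)*conj(1) + 1*(3 + exp(-2*I*pi/5) + exp(4*I*pi/5) + 3*exp(2*I*pi/5))*conj(exp(2*I*pi/5)) + 1*(3 + exp(-2*I*pi/5) + exp(-4*I*pi/5) + 3*exp(4*I*pi/5))*conj(exp(4*I*pi/5)) + 1*(3 + 3*exp(-4*I*pi/5) + exp(4*I*pi/5) + exp(2*I*pi/5))*conj(exp(-4*I*pi/5)) + 1*(3 + 3*exp(-2*I*pi/5) + exp(-4*I*pi/5) + exp(2*I*pi/5))*conj(exp(-2*I*pi/5))]
      = (1/5)[(8) + (3 + 3*exp(-2*I*pi/5) + exp(-4*I*pi/5) + exp(2*I*pi/5)) + (3 + 3*exp(-4*I*pi/5) + exp(4*I*pi/5) + exp(2*I*pi/5)) + (3 + exp(-2*I*pi/5) + exp(-4*I*pi/5) + 3*exp(4*I*pi/5)) + (3 + exp(-2*I*pi/5) + exp(4*I*pi/5) + 3*exp(2*I*pi/5))] = 15/5 = 3
  <chi_rho, chi_2> = (1/5)[1*(8)*conj(1) + 1*(3 + exp(-2*I*pi/5) + exp(4*I*pi/5) + 3*exp(2*I*pi/5))*conj(exp(4*I*pi/5)) + 1*(3 + exp(-2*I*pi/5) + exp(-4*I*pi/5) + 3*exp(4*I*pi/5))*conj(exp(-2*I*pi/5)) + 1*(3 + 3*exp(-4*I*pi/5) + exp(4*I*pi/5) + exp(2*I*pi/5))*conj(exp(2*I*pi/5)) + 1*(3 + 3*exp(-2*I*pi/5) + exp(-4*I*pi/5) + exp(2*I*pi/5))*conj(exp(-4*I*pi/5))]
      = (1/5)[(8) + (1 + 3*exp(-2*I*pi/5) + 3*exp(-4*I*pi/5) + exp(4*I*pi/5)) + (1 + 3*exp(-4*I*pi/5) + exp(-2*I*pi/5) + 3*exp(2*I*pi/5)) + (1 + 3*exp(-2*I*pi/5) + exp(2*I*pi/5) + 3*exp(4*I*pi/5)) + (1 + exp(-4*I*pi/5) + 3*exp(4*I*pi/5) + 3*exp(2*I*pi/5))] = 5/5 = 1
  <chi_rho, chi_3> = (1/5)[1*(8)*conj(1) + 1*(3 + exp(-2*I*pi/5) + exp(4*I*pi/5) + 3*exp(2*I*pi/5))*conj(exp(-4*I*pi/5)) + 1*(3 + exp(-2*I*pi/5) + exp(-4*I*pi/5) + 3*exp(4*I*pi/5))*conj(exp(2*I*pi/5)) + 1*(3 + 3*exp(-4*I*pi/5) + exp(4*I*pi/5) + exp(2*I*pi/5))*conj(exp(-2*I*pi/5)) + 1*(3 + 3*exp(-2*I*pi/5) + exp(-4*I*pi/5) + exp(2*I*pi/5))*conj(exp(4*I*pi/5))]
      = (1/5)[(8) + (3*exp(-4*I*pi/5) + exp(-2*I*pi/5) + exp(2*I*pi/5) + 3*exp(4*I*pi/5)) + (3*exp(-2*I*pi/5) + exp(-4*I*pi/5) + exp(4*I*pi/5) + 3*exp(2*I*pi/5)) + (3*exp(-2*I*pi/5) + exp(-4*I*pi/5) + exp(4*I*pi/5) + 3*exp(2*I*pi/5)) + (3*exp(-4*I*pi/5) + exp(-2*I*pi/5) + exp(2*I*pi/5) + 3*exp(4*I*pi/5))] = 0/5 = 0
  <chi_rho, chi_4> = (1/5)[1*(8)*conj(1) + 1*(3 + exp(-2*I*pi/5) + exp(4*I*pi/5) + 3*exp(2*I*pi/5))*conj(exp(-2*I*pi/5)) + 1*(3 + exp(-2*I*pi/5) + exp(-4*I*pi/5) + 3*exp(4*I*pi/5))*conj(exp(-4*I*pi/5)) + 1*(3 + 3*exp(-4*I*pi/5) + exp(4*I*pi/5) + exp(2*I*pi/5))*conj(exp(4*I*pi/5)) + 1*(3 + 3*exp(-2*I*pi/5) + exp(-4*I*pi/5) + exp(2*I*pi/5))*conj(exp(2*I*pi/5))]
      = (1/5)[(8) + (1 + exp(-4*I*pi/5) + 3*exp(4*I*pi/5) + 3*exp(2*I*pi/5)) + (1 + 3*exp(-2*I*pi/5) + exp(2*I*pi/5) + 3*exp(4*I*pi/5)) + (1 + 3*exp(-4*I*pi/5) + exp(-2*I*pi/5) + 3*exp(2*I*pi/5)) + (1 + 3*exp(-2*I*pi/5) + 3*exp(-4*I*pi/5) + exp(4*I*pi/5))] = 5/5 = 1
(Exp terms are combined using exp(i*s)*conj(exp(i*t)) = exp(i*(s-t)), and sums of them are collapsed using the identity that for every m > 1 the m distinct m-th roots of unity sum to 0, e.g. 1 + exp(2*I*pi/3) + exp(-2*I*pi/3) = 0.)
Dimension check: dim(rho) = sum (mult * dim) = 3*1 + 3*1 + 1*1 + 0*1 + 1*1 = 8 = chi_rho(e) = 8.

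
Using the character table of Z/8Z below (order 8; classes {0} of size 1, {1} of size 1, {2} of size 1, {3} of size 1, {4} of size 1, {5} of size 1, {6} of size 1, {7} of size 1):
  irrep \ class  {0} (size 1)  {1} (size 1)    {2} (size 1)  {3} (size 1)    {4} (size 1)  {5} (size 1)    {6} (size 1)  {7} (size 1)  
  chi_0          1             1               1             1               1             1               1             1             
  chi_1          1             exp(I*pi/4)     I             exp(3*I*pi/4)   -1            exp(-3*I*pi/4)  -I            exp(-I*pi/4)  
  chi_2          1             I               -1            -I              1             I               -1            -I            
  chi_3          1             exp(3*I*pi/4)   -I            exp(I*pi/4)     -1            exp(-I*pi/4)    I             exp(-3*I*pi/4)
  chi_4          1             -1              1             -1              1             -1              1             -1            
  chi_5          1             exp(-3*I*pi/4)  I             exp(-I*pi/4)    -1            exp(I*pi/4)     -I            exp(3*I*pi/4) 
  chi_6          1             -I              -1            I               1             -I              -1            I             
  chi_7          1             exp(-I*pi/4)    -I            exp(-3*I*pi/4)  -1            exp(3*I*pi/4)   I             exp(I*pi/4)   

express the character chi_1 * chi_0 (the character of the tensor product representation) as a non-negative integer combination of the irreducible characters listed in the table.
chi_1 tensor chi_0 = chi_1 (all other irreducibles have multiplicity 0).

Justification: The character of a tensor product is the pointwise product (chi_1 * chi_0)(C) = chi_1(C) * chi_0(C):
  {0}: (1)*(1), {1}: (exp(I*pi/4))*(1), {2}: (I)*(1), {3}: (exp(3*I*pi/4))*(1), {4}: (-1)*(1), {5}: (exp(-3*I*pi/4))*(1), {6}: (-I)*(1), {7}: (exp(-I*pi/4))*(1)
so (chi_1 * chi_0) takes values
  {0} -> 1, {1} -> exp(I*pi/4), {2} -> I, {3} -> exp(3*I*pi/4), {4} -> -1, {5} -> exp(-3*I*pi/4), {6} -> -I, {7} -> exp(-I*pi/4).
Now take the inner product of this character with each irreducible chi from the table, <chi_1*chi_0, chi> = (1/8) sum_C |C| (chi_1*chi_0)(C) conj(chi(C)):
  <chi_1*chi_0, chi_0> = (1/8)[1*(1)*conj(1) + 1*(exp(I*pi/4))*conj(1) + 1*(I)*conj(1) + 1*(exp(3*I*pi/4))*conj(1) + 1*(-1)*conj(1) + 1*(exp(-3*I*pi/4))*conj(1) + 1*(-I)*conj(1) + 1*(exp(-I*pi/4))*conj(1)]
      = (1/8)[(1) + (exp(I*pi/4)) + (I) + (exp(3*I*pi/4)) + (-1) + (exp(-3*I*pi/4)) + (-I) + (exp(-I*pi/4))] = 0/8 = 0
  <chi_1*chi_0, chi_1> = (1/8)[1*(1)*conj(1) + 1*(exp(I*pi/4))*conj(exp(I*pi/4)) + 1*(I)*conj(I) + 1*(exp(3*I*pi/4))*conj(exp(3*I*pi/4)) + 1*(-1)*conj(-1) + 1*(exp(-3*I*pi/4))*conj(exp(-3*I*pi/4)) + 1*(-I)*conj(-I) + 1*(exp(-I*pi/4))*conj(exp(-I*pi/4))]
      = (1/8)[(1) + (1) + (1) + (1) + (1) + (1) + (1) + (1)] = 8/8 = 1
  <chi_1*chi_0, chi_2> = (1/8)[1*(1)*conj(1) + 1*(exp(I*pi/4))*conj(I) + 1*(I)*conj(-1) + 1*(exp(3*I*pi/4))*conj(-I) + 1*(-1)*conj(1) + 1*(exp(-3*I*pi/4))*conj(I) + 1*(-I)*conj(-1) + 1*(exp(-I*pi/4))*conj(-I)]
      = (1/8)[(1) + (-exp(3*I*pi/4)) + (-I) + (exp(-3*I*pi/4)) + (-1) + (-exp(-I*pi/4)) + (I) + (exp(I*pi/4))] = 0/8 = 0
  <chi_1*chi_0, chi_3> = (1/8)[1*(1)*conj(1) + 1*(exp(I*pi/4))*conj(exp(3*I*pi/4)) + 1*(I)*conj(-I) + 1*(exp(3*I*pi/4))*conj(exp(I*pi/4)) + 1*(-1)*conj(-1) + 1*(exp(-3*I*pi/4))*conj(exp(-I*pi/4)) + 1*(-I)*conj(I) + 1*(exp(-I*pi/4))*conj(exp(-3*I*pi/4))]
      = (1/8)[(1) + (-I) + (-1) + (I) + (1) + (-I) + (-1) + (I)] = 0/8 = 0
  <chi_1*chi_0, chi_4> = (1/8)[1*(1)*conj(1) + 1*(exp(I*pi/4))*conj(-1) + 1*(I)*conj(1) + 1*(exp(3*I*pi/4))*conj(-1) + 1*(-1)*conj(1) + 1*(exp(-3*I*pi/4))*conj(-1) + 1*(-I)*conj(1) + 1*(exp(-I*pi/4))*conj(-1)]
      = (1/8)[(1) + (-exp(I*pi/4)) + (I) + (-exp(3*I*pi/4)) + (-1) + (-exp(-3*I*pi/4)) + (-I) + (-exp(-I*pi/4))] = 0/8 = 0
  <chi_1*chi_0, chi_5> = (1/8)[1*(1)*conj(1) + 1*(exp(I*pi/4))*conj(exp(-3*I*pi/4)) + 1*(I)*conj(I) + 1*(exp(3*I*pi/4))*conj(exp(-I*pi/4)) + 1*(-1)*conj(-1) + 1*(exp(-3*I*pi/4))*conj(exp(I*pi/4)) + 1*(-I)*conj(-I) + 1*(exp(-I*pi/4))*conj(exp(3*I*pi/4))]
      = (1/8)[(1) + (-1) + (1) + (-1) + (1) + (-1) + (1) + (-1)] = 0/8 = 0
  <chi_1*chi_0, chi_6> = (1/8)[1*(1)*conj(1) + 1*(exp(I*pi/4))*conj(-I) + 1*(I)*conj(-1) + 1*(exp(3*I*pi/4))*conj(I) + 1*(-1)*conj(1) + 1*(exp(-3*I*pi/4))*conj(-I) + 1*(-I)*conj(-1) + 1*(exp(-I*pi/4))*conj(I)]
      = (1/8)[(1) + (exp(3*I*pi/4)) + (-I) + (-exp(-3*I*pi/4)) + (-1) + (exp(-I*pi/4)) + (I) + (-exp(I*pi/4))] = 0/8 = 0
  <chi_1*chi_0, chi_7> = (1/8)[1*(1)*conj(1) + 1*(exp(I*pi/4))*conj(exp(-I*pi/4)) + 1*(I)*conj(-I) + 1*(exp(3*I*pi/4))*conj(exp(-3*I*pi/4)) + 1*(-1)*conj(-1) + 1*(exp(-3*I*pi/4))*conj(exp(3*I*pi/4)) + 1*(-I)*conj(I) + 1*(exp(-I*pi/4))*conj(exp(I*pi/4))]
      = (1/8)[(1) + (I) + (-1) + (-I) + (1) + (I) + (-1) + (-I)] = 0/8 = 0
(Exp terms are combined using exp(i*s)*conj(exp(i*t)) = exp(i*(s-t)), and sums of them are collapsed using the identity that for every m > 1 the m distinct m-th roots of unity sum to 0, e.g. 1 + exp(2*I*pi/3) + exp(-2*I*pi/3) = 0.)
Hence the multiplicities are chi_1: 1. Dimension check: dim(chi_1)*dim(chi_0) = 1*1 = 1 and sum (mult * dim) = 1*1 = 1.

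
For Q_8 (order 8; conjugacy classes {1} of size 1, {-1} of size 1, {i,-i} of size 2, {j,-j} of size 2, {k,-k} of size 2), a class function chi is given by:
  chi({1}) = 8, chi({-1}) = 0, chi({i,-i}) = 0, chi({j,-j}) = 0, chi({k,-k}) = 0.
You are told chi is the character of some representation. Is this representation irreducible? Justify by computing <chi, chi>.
Not irreducible (reducible): <chi, chi> = 8 > 1.

Reasoning: <chi, chi> = (1/|G|) sum_C |C| * |chi(C)|^2 = (1/8)[1*|8|^2 + 1*|0|^2 + 2*|0|^2 + 2*|0|^2 + 2*|0|^2]
  = (1/8)[(64) + (0) + (0) + (0) + (0)] = 64/8 = 8.
A character is irreducible iff <chi, chi> = 1, so this representation is reducible.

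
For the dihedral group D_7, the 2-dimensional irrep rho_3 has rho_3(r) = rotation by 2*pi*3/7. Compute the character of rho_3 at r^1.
chi_{rho_3}(r^1) = 2*cos(2*pi*3*1/7) = -2*cos(pi/7)

Working: rho_3(r^1) is rotation by angle 2*pi*3*1/7, whose trace is 2*cos(2*pi*3*1/7) = -2*cos(pi/7).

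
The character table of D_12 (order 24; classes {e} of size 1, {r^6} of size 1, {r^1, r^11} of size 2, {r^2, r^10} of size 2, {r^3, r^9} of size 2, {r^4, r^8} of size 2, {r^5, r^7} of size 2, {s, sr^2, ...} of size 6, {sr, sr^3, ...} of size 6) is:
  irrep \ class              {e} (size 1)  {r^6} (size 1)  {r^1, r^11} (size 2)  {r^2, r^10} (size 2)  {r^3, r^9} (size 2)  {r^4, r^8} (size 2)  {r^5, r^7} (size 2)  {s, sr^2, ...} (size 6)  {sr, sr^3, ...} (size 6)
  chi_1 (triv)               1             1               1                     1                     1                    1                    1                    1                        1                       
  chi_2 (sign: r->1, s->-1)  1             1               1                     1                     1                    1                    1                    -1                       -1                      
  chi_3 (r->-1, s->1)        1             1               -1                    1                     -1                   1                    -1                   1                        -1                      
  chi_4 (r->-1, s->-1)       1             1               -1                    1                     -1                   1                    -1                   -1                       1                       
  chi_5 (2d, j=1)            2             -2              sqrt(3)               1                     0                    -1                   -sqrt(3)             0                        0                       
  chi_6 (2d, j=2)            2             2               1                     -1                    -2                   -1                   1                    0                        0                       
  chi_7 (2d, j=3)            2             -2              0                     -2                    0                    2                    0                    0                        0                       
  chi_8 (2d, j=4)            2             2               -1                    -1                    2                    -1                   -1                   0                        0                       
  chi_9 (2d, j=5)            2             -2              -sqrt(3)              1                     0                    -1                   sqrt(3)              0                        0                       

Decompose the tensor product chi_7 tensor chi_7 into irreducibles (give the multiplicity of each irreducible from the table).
chi_7 tensor chi_7 = chi_1 + chi_2 + chi_3 + chi_4 (all other irreducibles have multiplicity 0).

Justification: The character of a tensor product is the pointwise product (chi_7 * chi_7)(C) = chi_7(C) * chi_7(C):
  {e}: (2)*(2), {r^6}: (-2)*(-2), {r^1, r^11}: (0)*(0), {r^2, r^10}: (-2)*(-2), {r^3, r^9}: (0)*(0), {r^4, r^8}: (2)*(2), {r^5, r^7}: (0)*(0), {s, sr^2, ...}: (0)*(0), {sr, sr^3, ...}: (0)*(0)
so (chi_7 * chi_7) takes values
  {e} -> 4, {r^6} -> 4, {r^1, r^11} -> 0, {r^2, r^10} -> 4, {r^3, r^9} -> 0, {r^4, r^8} -> 4, {r^5, r^7} -> 0, {s, sr^2, ...} -> 0, {sr, sr^3, ...} -> 0.
Now take the inner product of this character with each irreducible chi from the table, <chi_7*chi_7, chi> = (1/24) sum_C |C| (chi_7*chi_7)(C) conj(chi(C)):
  <chi_7*chi_7, chi_1> = (1/24)[1*(4)*conj(1) + 1*(4)*conj(1) + 2*(0)*conj(1) + 2*(4)*conj(1) + 2*(0)*conj(1) + 2*(4)*conj(1) + 2*(0)*conj(1) + 6*(0)*conj(1) + 6*(0)*conj(1)]
      = (1/24)[(4) + (4) + (0) + (8) + (0) + (8) + (0) + (0) + (0)] = 24/24 = 1
  <chi_7*chi_7, chi_2> = (1/24)[1*(4)*conj(1) + 1*(4)*conj(1) + 2*(0)*conj(1) + 2*(4)*conj(1) + 2*(0)*conj(1) + 2*(4)*conj(1) + 2*(0)*conj(1) + 6*(0)*conj(-1) + 6*(0)*conj(-1)]
      = (1/24)[(4) + (4) + (0) + (8) + (0) + (8) + (0) + (0) + (0)] = 24/24 = 1
  <chi_7*chi_7, chi_3> = (1/24)[1*(4)*conj(1) + 1*(4)*conj(1) + 2*(0)*conj(-1) + 2*(4)*conj(1) + 2*(0)*conj(-1) + 2*(4)*conj(1) + 2*(0)*conj(-1) + 6*(0)*conj(1) + 6*(0)*conj(-1)]
      = (1/24)[(4) + (4) + (0) + (8) + (0) + (8) + (0) + (0) + (0)] = 24/24 = 1
  <chi_7*chi_7, chi_4> = (1/24)[1*(4)*conj(1) + 1*(4)*conj(1) + 2*(0)*conj(-1) + 2*(4)*conj(1) + 2*(0)*conj(-1) + 2*(4)*conj(1) + 2*(0)*conj(-1) + 6*(0)*conj(-1) + 6*(0)*conj(1)]
      = (1/24)[(4) + (4) + (0) + (8) + (0) + (8) + (0) + (0) + (0)] = 24/24 = 1
  <chi_7*chi_7, chi_5> = (1/24)[1*(4)*conj(2) + 1*(4)*conj(-2) + 2*(0)*conj(sqrt(3)) + 2*(4)*conj(1) + 2*(0)*conj(0) + 2*(4)*conj(-1) + 2*(0)*conj(-sqrt(3)) + 6*(0)*conj(0) + 6*(0)*conj(0)]
      = (1/24)[(8) + (-8) + (0) + (8) + (0) + (-8) + (0) + (0) + (0)] = 0/24 = 0
  <chi_7*chi_7, chi_6> = (1/24)[1*(4)*conj(2) + 1*(4)*conj(2) + 2*(0)*conj(1) + 2*(4)*conj(-1) + 2*(0)*conj(-2) + 2*(4)*conj(-1) + 2*(0)*conj(1) + 6*(0)*conj(0) + 6*(0)*conj(0)]
      = (1/24)[(8) + (8) + (0) + (-8) + (0) + (-8) + (0) + (0) + (0)] = 0/24 = 0
  <chi_7*chi_7, chi_7> = (1/24)[1*(4)*conj(2) + 1*(4)*conj(-2) + 2*(0)*conj(0) + 2*(4)*conj(-2) + 2*(0)*conj(0) + 2*(4)*conj(2) + 2*(0)*conj(0) + 6*(0)*conj(0) + 6*(0)*conj(0)]
      = (1/24)[(8) + (-8) + (0) + (-16) + (0) + (16) + (0) + (0) + (0)] = 0/24 = 0
  <chi_7*chi_7, chi_8> = (1/24)[1*(4)*conj(2) + 1*(4)*conj(2) + 2*(0)*conj(-1) + 2*(4)*conj(-1) + 2*(0)*conj(2) + 2*(4)*conj(-1) + 2*(0)*conj(-1) + 6*(0)*conj(0) + 6*(0)*conj(0)]
      = (1/24)[(8) + (8) + (0) + (-8) + (0) + (-8) + (0) + (0) + (0)] = 0/24 = 0
  <chi_7*chi_7, chi_9> = (1/24)[1*(4)*conj(2) + 1*(4)*conj(-2) + 2*(0)*conj(-sqrt(3)) + 2*(4)*conj(1) + 2*(0)*conj(0) + 2*(4)*conj(-1) + 2*(0)*conj(sqrt(3)) + 6*(0)*conj(0) + 6*(0)*conj(0)]
      = (1/24)[(8) + (-8) + (0) + (8) + (0) + (-8) + (0) + (0) + (0)] = 0/24 = 0
Hence the multiplicities are chi_1: 1, chi_2: 1, chi_3: 1, chi_4: 1. Dimension check: dim(chi_7)*dim(chi_7) = 2*2 = 4 and sum (mult * dim) = 1*1 + 1*1 + 1*1 + 1*1 = 4.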